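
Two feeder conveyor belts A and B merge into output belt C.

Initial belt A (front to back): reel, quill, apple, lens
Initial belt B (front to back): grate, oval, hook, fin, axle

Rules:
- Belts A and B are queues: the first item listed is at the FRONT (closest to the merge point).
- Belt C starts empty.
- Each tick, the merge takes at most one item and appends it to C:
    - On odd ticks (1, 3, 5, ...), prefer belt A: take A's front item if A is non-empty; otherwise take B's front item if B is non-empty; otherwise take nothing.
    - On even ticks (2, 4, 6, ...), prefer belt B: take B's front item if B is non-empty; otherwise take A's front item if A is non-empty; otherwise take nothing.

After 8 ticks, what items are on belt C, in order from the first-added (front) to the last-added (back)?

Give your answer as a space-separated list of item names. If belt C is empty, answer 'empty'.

Answer: reel grate quill oval apple hook lens fin

Derivation:
Tick 1: prefer A, take reel from A; A=[quill,apple,lens] B=[grate,oval,hook,fin,axle] C=[reel]
Tick 2: prefer B, take grate from B; A=[quill,apple,lens] B=[oval,hook,fin,axle] C=[reel,grate]
Tick 3: prefer A, take quill from A; A=[apple,lens] B=[oval,hook,fin,axle] C=[reel,grate,quill]
Tick 4: prefer B, take oval from B; A=[apple,lens] B=[hook,fin,axle] C=[reel,grate,quill,oval]
Tick 5: prefer A, take apple from A; A=[lens] B=[hook,fin,axle] C=[reel,grate,quill,oval,apple]
Tick 6: prefer B, take hook from B; A=[lens] B=[fin,axle] C=[reel,grate,quill,oval,apple,hook]
Tick 7: prefer A, take lens from A; A=[-] B=[fin,axle] C=[reel,grate,quill,oval,apple,hook,lens]
Tick 8: prefer B, take fin from B; A=[-] B=[axle] C=[reel,grate,quill,oval,apple,hook,lens,fin]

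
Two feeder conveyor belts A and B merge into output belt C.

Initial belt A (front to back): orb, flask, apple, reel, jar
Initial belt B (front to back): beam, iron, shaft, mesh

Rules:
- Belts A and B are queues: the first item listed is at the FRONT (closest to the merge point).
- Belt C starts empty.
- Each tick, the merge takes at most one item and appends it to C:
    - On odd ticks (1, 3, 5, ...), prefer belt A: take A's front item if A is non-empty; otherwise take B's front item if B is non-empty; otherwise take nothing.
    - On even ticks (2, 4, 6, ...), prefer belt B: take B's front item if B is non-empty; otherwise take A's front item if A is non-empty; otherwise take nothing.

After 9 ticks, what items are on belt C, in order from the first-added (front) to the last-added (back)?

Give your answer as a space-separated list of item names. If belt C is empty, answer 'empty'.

Tick 1: prefer A, take orb from A; A=[flask,apple,reel,jar] B=[beam,iron,shaft,mesh] C=[orb]
Tick 2: prefer B, take beam from B; A=[flask,apple,reel,jar] B=[iron,shaft,mesh] C=[orb,beam]
Tick 3: prefer A, take flask from A; A=[apple,reel,jar] B=[iron,shaft,mesh] C=[orb,beam,flask]
Tick 4: prefer B, take iron from B; A=[apple,reel,jar] B=[shaft,mesh] C=[orb,beam,flask,iron]
Tick 5: prefer A, take apple from A; A=[reel,jar] B=[shaft,mesh] C=[orb,beam,flask,iron,apple]
Tick 6: prefer B, take shaft from B; A=[reel,jar] B=[mesh] C=[orb,beam,flask,iron,apple,shaft]
Tick 7: prefer A, take reel from A; A=[jar] B=[mesh] C=[orb,beam,flask,iron,apple,shaft,reel]
Tick 8: prefer B, take mesh from B; A=[jar] B=[-] C=[orb,beam,flask,iron,apple,shaft,reel,mesh]
Tick 9: prefer A, take jar from A; A=[-] B=[-] C=[orb,beam,flask,iron,apple,shaft,reel,mesh,jar]

Answer: orb beam flask iron apple shaft reel mesh jar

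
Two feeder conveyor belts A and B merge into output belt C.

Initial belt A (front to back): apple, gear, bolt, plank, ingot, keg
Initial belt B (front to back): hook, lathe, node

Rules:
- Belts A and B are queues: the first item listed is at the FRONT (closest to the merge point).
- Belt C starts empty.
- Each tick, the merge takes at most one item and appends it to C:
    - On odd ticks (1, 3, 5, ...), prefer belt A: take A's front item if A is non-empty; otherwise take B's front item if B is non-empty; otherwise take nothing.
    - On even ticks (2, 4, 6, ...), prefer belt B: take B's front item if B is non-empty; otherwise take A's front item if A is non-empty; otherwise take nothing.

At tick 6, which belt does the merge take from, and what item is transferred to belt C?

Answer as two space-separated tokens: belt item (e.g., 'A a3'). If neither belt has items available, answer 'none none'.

Tick 1: prefer A, take apple from A; A=[gear,bolt,plank,ingot,keg] B=[hook,lathe,node] C=[apple]
Tick 2: prefer B, take hook from B; A=[gear,bolt,plank,ingot,keg] B=[lathe,node] C=[apple,hook]
Tick 3: prefer A, take gear from A; A=[bolt,plank,ingot,keg] B=[lathe,node] C=[apple,hook,gear]
Tick 4: prefer B, take lathe from B; A=[bolt,plank,ingot,keg] B=[node] C=[apple,hook,gear,lathe]
Tick 5: prefer A, take bolt from A; A=[plank,ingot,keg] B=[node] C=[apple,hook,gear,lathe,bolt]
Tick 6: prefer B, take node from B; A=[plank,ingot,keg] B=[-] C=[apple,hook,gear,lathe,bolt,node]

Answer: B node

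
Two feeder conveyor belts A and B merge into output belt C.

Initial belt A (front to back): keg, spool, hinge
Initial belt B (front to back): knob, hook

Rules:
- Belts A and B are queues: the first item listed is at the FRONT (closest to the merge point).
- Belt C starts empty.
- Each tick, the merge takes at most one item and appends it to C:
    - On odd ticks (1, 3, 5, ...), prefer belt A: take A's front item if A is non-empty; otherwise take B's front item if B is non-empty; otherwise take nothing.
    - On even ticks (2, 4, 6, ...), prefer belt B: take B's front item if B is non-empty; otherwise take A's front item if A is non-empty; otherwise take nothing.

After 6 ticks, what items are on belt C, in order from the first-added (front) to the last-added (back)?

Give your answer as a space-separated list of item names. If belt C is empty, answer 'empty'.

Answer: keg knob spool hook hinge

Derivation:
Tick 1: prefer A, take keg from A; A=[spool,hinge] B=[knob,hook] C=[keg]
Tick 2: prefer B, take knob from B; A=[spool,hinge] B=[hook] C=[keg,knob]
Tick 3: prefer A, take spool from A; A=[hinge] B=[hook] C=[keg,knob,spool]
Tick 4: prefer B, take hook from B; A=[hinge] B=[-] C=[keg,knob,spool,hook]
Tick 5: prefer A, take hinge from A; A=[-] B=[-] C=[keg,knob,spool,hook,hinge]
Tick 6: prefer B, both empty, nothing taken; A=[-] B=[-] C=[keg,knob,spool,hook,hinge]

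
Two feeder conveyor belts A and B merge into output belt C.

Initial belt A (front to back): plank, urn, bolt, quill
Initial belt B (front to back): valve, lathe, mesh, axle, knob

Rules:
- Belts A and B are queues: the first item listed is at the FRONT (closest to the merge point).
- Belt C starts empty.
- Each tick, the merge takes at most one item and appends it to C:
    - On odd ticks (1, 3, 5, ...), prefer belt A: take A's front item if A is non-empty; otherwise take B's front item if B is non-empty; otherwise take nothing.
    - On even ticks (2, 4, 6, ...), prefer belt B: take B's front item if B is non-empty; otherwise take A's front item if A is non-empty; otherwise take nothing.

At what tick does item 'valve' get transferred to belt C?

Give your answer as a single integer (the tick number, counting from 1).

Answer: 2

Derivation:
Tick 1: prefer A, take plank from A; A=[urn,bolt,quill] B=[valve,lathe,mesh,axle,knob] C=[plank]
Tick 2: prefer B, take valve from B; A=[urn,bolt,quill] B=[lathe,mesh,axle,knob] C=[plank,valve]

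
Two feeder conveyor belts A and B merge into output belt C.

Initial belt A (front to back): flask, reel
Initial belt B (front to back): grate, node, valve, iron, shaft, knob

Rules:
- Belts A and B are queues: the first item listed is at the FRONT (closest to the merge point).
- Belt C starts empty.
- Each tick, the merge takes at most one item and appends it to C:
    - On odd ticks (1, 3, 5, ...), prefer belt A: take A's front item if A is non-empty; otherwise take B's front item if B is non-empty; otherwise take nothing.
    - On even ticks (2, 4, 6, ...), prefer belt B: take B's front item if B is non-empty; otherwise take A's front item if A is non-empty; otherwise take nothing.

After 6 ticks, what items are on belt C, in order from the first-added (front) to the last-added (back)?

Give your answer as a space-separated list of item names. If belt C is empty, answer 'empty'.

Answer: flask grate reel node valve iron

Derivation:
Tick 1: prefer A, take flask from A; A=[reel] B=[grate,node,valve,iron,shaft,knob] C=[flask]
Tick 2: prefer B, take grate from B; A=[reel] B=[node,valve,iron,shaft,knob] C=[flask,grate]
Tick 3: prefer A, take reel from A; A=[-] B=[node,valve,iron,shaft,knob] C=[flask,grate,reel]
Tick 4: prefer B, take node from B; A=[-] B=[valve,iron,shaft,knob] C=[flask,grate,reel,node]
Tick 5: prefer A, take valve from B; A=[-] B=[iron,shaft,knob] C=[flask,grate,reel,node,valve]
Tick 6: prefer B, take iron from B; A=[-] B=[shaft,knob] C=[flask,grate,reel,node,valve,iron]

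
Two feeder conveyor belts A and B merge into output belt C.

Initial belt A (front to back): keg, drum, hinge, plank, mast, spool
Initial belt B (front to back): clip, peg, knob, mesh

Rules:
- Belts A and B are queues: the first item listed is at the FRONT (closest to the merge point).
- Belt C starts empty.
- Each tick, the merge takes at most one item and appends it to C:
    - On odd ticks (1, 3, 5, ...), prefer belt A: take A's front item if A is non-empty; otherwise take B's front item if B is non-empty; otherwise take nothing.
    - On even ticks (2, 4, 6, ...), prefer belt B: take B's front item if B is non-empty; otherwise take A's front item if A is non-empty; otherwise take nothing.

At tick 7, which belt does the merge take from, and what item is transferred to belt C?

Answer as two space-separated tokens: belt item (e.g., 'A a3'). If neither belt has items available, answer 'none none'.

Tick 1: prefer A, take keg from A; A=[drum,hinge,plank,mast,spool] B=[clip,peg,knob,mesh] C=[keg]
Tick 2: prefer B, take clip from B; A=[drum,hinge,plank,mast,spool] B=[peg,knob,mesh] C=[keg,clip]
Tick 3: prefer A, take drum from A; A=[hinge,plank,mast,spool] B=[peg,knob,mesh] C=[keg,clip,drum]
Tick 4: prefer B, take peg from B; A=[hinge,plank,mast,spool] B=[knob,mesh] C=[keg,clip,drum,peg]
Tick 5: prefer A, take hinge from A; A=[plank,mast,spool] B=[knob,mesh] C=[keg,clip,drum,peg,hinge]
Tick 6: prefer B, take knob from B; A=[plank,mast,spool] B=[mesh] C=[keg,clip,drum,peg,hinge,knob]
Tick 7: prefer A, take plank from A; A=[mast,spool] B=[mesh] C=[keg,clip,drum,peg,hinge,knob,plank]

Answer: A plank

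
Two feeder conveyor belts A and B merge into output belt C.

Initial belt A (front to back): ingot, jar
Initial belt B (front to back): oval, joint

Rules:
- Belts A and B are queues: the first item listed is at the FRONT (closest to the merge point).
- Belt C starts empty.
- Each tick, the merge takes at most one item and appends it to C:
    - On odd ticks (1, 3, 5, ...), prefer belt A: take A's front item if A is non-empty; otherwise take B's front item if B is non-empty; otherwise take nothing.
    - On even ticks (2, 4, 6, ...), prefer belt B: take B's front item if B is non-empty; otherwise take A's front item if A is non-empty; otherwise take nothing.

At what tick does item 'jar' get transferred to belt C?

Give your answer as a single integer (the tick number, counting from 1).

Tick 1: prefer A, take ingot from A; A=[jar] B=[oval,joint] C=[ingot]
Tick 2: prefer B, take oval from B; A=[jar] B=[joint] C=[ingot,oval]
Tick 3: prefer A, take jar from A; A=[-] B=[joint] C=[ingot,oval,jar]

Answer: 3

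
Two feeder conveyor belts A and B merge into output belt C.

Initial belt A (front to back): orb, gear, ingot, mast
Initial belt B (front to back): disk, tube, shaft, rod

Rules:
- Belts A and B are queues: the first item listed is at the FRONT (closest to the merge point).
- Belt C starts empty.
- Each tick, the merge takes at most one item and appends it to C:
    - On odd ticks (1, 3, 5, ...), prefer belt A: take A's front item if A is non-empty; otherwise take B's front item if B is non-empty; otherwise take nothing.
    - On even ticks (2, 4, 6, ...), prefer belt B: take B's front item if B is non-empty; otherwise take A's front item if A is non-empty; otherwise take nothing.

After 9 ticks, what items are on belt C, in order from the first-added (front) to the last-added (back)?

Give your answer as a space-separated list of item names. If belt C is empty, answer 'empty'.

Answer: orb disk gear tube ingot shaft mast rod

Derivation:
Tick 1: prefer A, take orb from A; A=[gear,ingot,mast] B=[disk,tube,shaft,rod] C=[orb]
Tick 2: prefer B, take disk from B; A=[gear,ingot,mast] B=[tube,shaft,rod] C=[orb,disk]
Tick 3: prefer A, take gear from A; A=[ingot,mast] B=[tube,shaft,rod] C=[orb,disk,gear]
Tick 4: prefer B, take tube from B; A=[ingot,mast] B=[shaft,rod] C=[orb,disk,gear,tube]
Tick 5: prefer A, take ingot from A; A=[mast] B=[shaft,rod] C=[orb,disk,gear,tube,ingot]
Tick 6: prefer B, take shaft from B; A=[mast] B=[rod] C=[orb,disk,gear,tube,ingot,shaft]
Tick 7: prefer A, take mast from A; A=[-] B=[rod] C=[orb,disk,gear,tube,ingot,shaft,mast]
Tick 8: prefer B, take rod from B; A=[-] B=[-] C=[orb,disk,gear,tube,ingot,shaft,mast,rod]
Tick 9: prefer A, both empty, nothing taken; A=[-] B=[-] C=[orb,disk,gear,tube,ingot,shaft,mast,rod]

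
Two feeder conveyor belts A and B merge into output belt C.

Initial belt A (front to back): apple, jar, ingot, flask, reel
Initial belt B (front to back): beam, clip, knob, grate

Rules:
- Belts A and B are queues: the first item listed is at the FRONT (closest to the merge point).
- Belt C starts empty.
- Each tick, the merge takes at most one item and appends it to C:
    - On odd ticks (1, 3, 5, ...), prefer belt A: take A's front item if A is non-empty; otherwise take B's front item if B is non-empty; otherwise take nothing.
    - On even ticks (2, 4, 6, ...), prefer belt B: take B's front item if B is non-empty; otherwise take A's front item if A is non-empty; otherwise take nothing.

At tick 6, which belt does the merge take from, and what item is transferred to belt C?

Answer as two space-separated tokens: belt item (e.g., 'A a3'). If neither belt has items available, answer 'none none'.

Tick 1: prefer A, take apple from A; A=[jar,ingot,flask,reel] B=[beam,clip,knob,grate] C=[apple]
Tick 2: prefer B, take beam from B; A=[jar,ingot,flask,reel] B=[clip,knob,grate] C=[apple,beam]
Tick 3: prefer A, take jar from A; A=[ingot,flask,reel] B=[clip,knob,grate] C=[apple,beam,jar]
Tick 4: prefer B, take clip from B; A=[ingot,flask,reel] B=[knob,grate] C=[apple,beam,jar,clip]
Tick 5: prefer A, take ingot from A; A=[flask,reel] B=[knob,grate] C=[apple,beam,jar,clip,ingot]
Tick 6: prefer B, take knob from B; A=[flask,reel] B=[grate] C=[apple,beam,jar,clip,ingot,knob]

Answer: B knob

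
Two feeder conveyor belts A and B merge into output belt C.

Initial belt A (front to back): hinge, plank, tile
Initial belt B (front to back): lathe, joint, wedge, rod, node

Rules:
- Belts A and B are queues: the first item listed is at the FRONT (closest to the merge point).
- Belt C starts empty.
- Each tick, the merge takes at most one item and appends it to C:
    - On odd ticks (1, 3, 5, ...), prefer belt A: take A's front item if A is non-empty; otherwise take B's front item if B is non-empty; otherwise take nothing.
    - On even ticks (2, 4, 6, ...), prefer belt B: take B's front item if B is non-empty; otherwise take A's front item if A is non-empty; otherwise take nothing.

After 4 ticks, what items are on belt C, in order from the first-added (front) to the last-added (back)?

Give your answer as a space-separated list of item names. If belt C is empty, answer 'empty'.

Tick 1: prefer A, take hinge from A; A=[plank,tile] B=[lathe,joint,wedge,rod,node] C=[hinge]
Tick 2: prefer B, take lathe from B; A=[plank,tile] B=[joint,wedge,rod,node] C=[hinge,lathe]
Tick 3: prefer A, take plank from A; A=[tile] B=[joint,wedge,rod,node] C=[hinge,lathe,plank]
Tick 4: prefer B, take joint from B; A=[tile] B=[wedge,rod,node] C=[hinge,lathe,plank,joint]

Answer: hinge lathe plank joint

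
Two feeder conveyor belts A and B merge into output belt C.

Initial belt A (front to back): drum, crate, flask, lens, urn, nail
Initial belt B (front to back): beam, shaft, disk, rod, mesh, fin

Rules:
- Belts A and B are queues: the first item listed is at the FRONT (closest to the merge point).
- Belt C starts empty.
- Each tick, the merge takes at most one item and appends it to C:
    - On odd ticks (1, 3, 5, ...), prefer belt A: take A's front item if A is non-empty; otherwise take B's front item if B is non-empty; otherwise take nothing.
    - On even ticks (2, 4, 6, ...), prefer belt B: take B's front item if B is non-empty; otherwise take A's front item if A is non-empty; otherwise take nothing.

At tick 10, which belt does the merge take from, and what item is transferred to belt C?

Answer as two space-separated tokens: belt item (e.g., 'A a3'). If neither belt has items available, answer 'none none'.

Answer: B mesh

Derivation:
Tick 1: prefer A, take drum from A; A=[crate,flask,lens,urn,nail] B=[beam,shaft,disk,rod,mesh,fin] C=[drum]
Tick 2: prefer B, take beam from B; A=[crate,flask,lens,urn,nail] B=[shaft,disk,rod,mesh,fin] C=[drum,beam]
Tick 3: prefer A, take crate from A; A=[flask,lens,urn,nail] B=[shaft,disk,rod,mesh,fin] C=[drum,beam,crate]
Tick 4: prefer B, take shaft from B; A=[flask,lens,urn,nail] B=[disk,rod,mesh,fin] C=[drum,beam,crate,shaft]
Tick 5: prefer A, take flask from A; A=[lens,urn,nail] B=[disk,rod,mesh,fin] C=[drum,beam,crate,shaft,flask]
Tick 6: prefer B, take disk from B; A=[lens,urn,nail] B=[rod,mesh,fin] C=[drum,beam,crate,shaft,flask,disk]
Tick 7: prefer A, take lens from A; A=[urn,nail] B=[rod,mesh,fin] C=[drum,beam,crate,shaft,flask,disk,lens]
Tick 8: prefer B, take rod from B; A=[urn,nail] B=[mesh,fin] C=[drum,beam,crate,shaft,flask,disk,lens,rod]
Tick 9: prefer A, take urn from A; A=[nail] B=[mesh,fin] C=[drum,beam,crate,shaft,flask,disk,lens,rod,urn]
Tick 10: prefer B, take mesh from B; A=[nail] B=[fin] C=[drum,beam,crate,shaft,flask,disk,lens,rod,urn,mesh]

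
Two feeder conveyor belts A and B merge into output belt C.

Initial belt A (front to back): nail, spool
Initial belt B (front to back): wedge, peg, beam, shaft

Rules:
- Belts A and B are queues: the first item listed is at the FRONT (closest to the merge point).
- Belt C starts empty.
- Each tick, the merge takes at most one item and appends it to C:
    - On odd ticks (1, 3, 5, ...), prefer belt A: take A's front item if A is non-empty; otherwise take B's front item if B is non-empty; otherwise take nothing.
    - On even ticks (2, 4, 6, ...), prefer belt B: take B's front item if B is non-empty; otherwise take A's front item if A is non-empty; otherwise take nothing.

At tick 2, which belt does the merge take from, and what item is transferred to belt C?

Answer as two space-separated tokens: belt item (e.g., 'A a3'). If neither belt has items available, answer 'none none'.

Tick 1: prefer A, take nail from A; A=[spool] B=[wedge,peg,beam,shaft] C=[nail]
Tick 2: prefer B, take wedge from B; A=[spool] B=[peg,beam,shaft] C=[nail,wedge]

Answer: B wedge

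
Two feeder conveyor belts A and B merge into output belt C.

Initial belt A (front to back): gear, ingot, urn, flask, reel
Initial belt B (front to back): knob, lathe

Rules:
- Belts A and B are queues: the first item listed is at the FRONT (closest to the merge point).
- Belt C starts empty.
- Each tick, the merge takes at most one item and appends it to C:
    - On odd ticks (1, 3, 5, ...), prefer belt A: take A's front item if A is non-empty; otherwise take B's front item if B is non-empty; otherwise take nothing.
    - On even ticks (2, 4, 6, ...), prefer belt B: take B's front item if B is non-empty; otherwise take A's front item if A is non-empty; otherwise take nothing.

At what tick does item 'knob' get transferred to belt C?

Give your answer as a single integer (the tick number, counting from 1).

Tick 1: prefer A, take gear from A; A=[ingot,urn,flask,reel] B=[knob,lathe] C=[gear]
Tick 2: prefer B, take knob from B; A=[ingot,urn,flask,reel] B=[lathe] C=[gear,knob]

Answer: 2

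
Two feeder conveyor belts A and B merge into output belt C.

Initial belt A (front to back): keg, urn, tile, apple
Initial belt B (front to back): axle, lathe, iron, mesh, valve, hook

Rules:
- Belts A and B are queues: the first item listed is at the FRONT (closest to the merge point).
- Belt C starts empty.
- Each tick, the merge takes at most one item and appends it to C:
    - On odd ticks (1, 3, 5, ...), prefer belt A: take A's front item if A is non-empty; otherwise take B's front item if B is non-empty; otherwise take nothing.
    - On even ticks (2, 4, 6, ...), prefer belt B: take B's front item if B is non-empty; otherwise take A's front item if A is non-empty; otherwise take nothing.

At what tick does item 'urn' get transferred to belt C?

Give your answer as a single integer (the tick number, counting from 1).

Answer: 3

Derivation:
Tick 1: prefer A, take keg from A; A=[urn,tile,apple] B=[axle,lathe,iron,mesh,valve,hook] C=[keg]
Tick 2: prefer B, take axle from B; A=[urn,tile,apple] B=[lathe,iron,mesh,valve,hook] C=[keg,axle]
Tick 3: prefer A, take urn from A; A=[tile,apple] B=[lathe,iron,mesh,valve,hook] C=[keg,axle,urn]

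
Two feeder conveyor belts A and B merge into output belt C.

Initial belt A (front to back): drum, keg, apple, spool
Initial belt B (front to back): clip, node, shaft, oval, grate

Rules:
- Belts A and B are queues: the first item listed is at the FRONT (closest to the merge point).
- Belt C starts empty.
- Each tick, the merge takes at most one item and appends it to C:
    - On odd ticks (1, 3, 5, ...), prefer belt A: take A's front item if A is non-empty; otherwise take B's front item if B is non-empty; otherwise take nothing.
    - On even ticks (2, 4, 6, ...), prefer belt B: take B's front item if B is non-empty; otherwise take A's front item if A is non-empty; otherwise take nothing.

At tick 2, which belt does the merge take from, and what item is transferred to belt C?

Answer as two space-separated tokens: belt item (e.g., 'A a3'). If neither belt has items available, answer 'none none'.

Tick 1: prefer A, take drum from A; A=[keg,apple,spool] B=[clip,node,shaft,oval,grate] C=[drum]
Tick 2: prefer B, take clip from B; A=[keg,apple,spool] B=[node,shaft,oval,grate] C=[drum,clip]

Answer: B clip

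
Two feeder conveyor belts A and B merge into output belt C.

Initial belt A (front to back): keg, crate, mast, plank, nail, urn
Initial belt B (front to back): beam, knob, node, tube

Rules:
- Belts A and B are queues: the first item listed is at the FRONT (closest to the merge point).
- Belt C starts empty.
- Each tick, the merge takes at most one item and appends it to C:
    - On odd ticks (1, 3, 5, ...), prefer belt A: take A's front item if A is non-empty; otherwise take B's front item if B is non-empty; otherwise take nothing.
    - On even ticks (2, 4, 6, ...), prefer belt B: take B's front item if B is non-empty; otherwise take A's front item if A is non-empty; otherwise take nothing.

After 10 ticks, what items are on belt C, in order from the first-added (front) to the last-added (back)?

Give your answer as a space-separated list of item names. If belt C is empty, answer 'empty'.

Answer: keg beam crate knob mast node plank tube nail urn

Derivation:
Tick 1: prefer A, take keg from A; A=[crate,mast,plank,nail,urn] B=[beam,knob,node,tube] C=[keg]
Tick 2: prefer B, take beam from B; A=[crate,mast,plank,nail,urn] B=[knob,node,tube] C=[keg,beam]
Tick 3: prefer A, take crate from A; A=[mast,plank,nail,urn] B=[knob,node,tube] C=[keg,beam,crate]
Tick 4: prefer B, take knob from B; A=[mast,plank,nail,urn] B=[node,tube] C=[keg,beam,crate,knob]
Tick 5: prefer A, take mast from A; A=[plank,nail,urn] B=[node,tube] C=[keg,beam,crate,knob,mast]
Tick 6: prefer B, take node from B; A=[plank,nail,urn] B=[tube] C=[keg,beam,crate,knob,mast,node]
Tick 7: prefer A, take plank from A; A=[nail,urn] B=[tube] C=[keg,beam,crate,knob,mast,node,plank]
Tick 8: prefer B, take tube from B; A=[nail,urn] B=[-] C=[keg,beam,crate,knob,mast,node,plank,tube]
Tick 9: prefer A, take nail from A; A=[urn] B=[-] C=[keg,beam,crate,knob,mast,node,plank,tube,nail]
Tick 10: prefer B, take urn from A; A=[-] B=[-] C=[keg,beam,crate,knob,mast,node,plank,tube,nail,urn]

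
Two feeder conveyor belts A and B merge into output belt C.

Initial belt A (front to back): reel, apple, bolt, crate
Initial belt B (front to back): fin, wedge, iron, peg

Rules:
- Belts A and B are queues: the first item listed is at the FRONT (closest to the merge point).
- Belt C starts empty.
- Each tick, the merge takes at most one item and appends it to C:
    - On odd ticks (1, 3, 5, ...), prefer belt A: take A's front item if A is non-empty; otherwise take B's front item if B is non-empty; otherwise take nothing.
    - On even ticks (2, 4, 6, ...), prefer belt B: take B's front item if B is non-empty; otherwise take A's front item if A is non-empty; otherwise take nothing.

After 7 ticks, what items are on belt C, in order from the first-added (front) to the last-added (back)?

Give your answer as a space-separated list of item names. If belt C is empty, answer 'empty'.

Tick 1: prefer A, take reel from A; A=[apple,bolt,crate] B=[fin,wedge,iron,peg] C=[reel]
Tick 2: prefer B, take fin from B; A=[apple,bolt,crate] B=[wedge,iron,peg] C=[reel,fin]
Tick 3: prefer A, take apple from A; A=[bolt,crate] B=[wedge,iron,peg] C=[reel,fin,apple]
Tick 4: prefer B, take wedge from B; A=[bolt,crate] B=[iron,peg] C=[reel,fin,apple,wedge]
Tick 5: prefer A, take bolt from A; A=[crate] B=[iron,peg] C=[reel,fin,apple,wedge,bolt]
Tick 6: prefer B, take iron from B; A=[crate] B=[peg] C=[reel,fin,apple,wedge,bolt,iron]
Tick 7: prefer A, take crate from A; A=[-] B=[peg] C=[reel,fin,apple,wedge,bolt,iron,crate]

Answer: reel fin apple wedge bolt iron crate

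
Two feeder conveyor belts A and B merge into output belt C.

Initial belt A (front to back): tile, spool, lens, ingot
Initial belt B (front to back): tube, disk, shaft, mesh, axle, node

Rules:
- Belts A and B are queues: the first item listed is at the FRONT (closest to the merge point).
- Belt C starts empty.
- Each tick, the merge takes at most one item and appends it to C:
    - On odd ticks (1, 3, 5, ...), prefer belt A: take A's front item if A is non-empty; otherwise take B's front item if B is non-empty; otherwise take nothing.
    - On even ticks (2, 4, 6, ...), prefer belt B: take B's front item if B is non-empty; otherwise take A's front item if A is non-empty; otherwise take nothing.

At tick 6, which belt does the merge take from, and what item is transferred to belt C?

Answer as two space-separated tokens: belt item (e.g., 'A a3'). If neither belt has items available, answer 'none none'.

Tick 1: prefer A, take tile from A; A=[spool,lens,ingot] B=[tube,disk,shaft,mesh,axle,node] C=[tile]
Tick 2: prefer B, take tube from B; A=[spool,lens,ingot] B=[disk,shaft,mesh,axle,node] C=[tile,tube]
Tick 3: prefer A, take spool from A; A=[lens,ingot] B=[disk,shaft,mesh,axle,node] C=[tile,tube,spool]
Tick 4: prefer B, take disk from B; A=[lens,ingot] B=[shaft,mesh,axle,node] C=[tile,tube,spool,disk]
Tick 5: prefer A, take lens from A; A=[ingot] B=[shaft,mesh,axle,node] C=[tile,tube,spool,disk,lens]
Tick 6: prefer B, take shaft from B; A=[ingot] B=[mesh,axle,node] C=[tile,tube,spool,disk,lens,shaft]

Answer: B shaft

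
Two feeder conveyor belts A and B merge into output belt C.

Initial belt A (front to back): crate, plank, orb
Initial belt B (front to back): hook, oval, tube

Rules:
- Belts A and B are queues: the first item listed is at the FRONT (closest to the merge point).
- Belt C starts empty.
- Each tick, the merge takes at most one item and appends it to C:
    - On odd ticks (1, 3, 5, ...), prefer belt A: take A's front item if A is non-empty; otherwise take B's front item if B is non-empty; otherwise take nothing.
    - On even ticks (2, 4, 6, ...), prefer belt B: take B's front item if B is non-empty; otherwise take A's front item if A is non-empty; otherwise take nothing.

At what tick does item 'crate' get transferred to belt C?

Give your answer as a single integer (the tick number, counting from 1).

Tick 1: prefer A, take crate from A; A=[plank,orb] B=[hook,oval,tube] C=[crate]

Answer: 1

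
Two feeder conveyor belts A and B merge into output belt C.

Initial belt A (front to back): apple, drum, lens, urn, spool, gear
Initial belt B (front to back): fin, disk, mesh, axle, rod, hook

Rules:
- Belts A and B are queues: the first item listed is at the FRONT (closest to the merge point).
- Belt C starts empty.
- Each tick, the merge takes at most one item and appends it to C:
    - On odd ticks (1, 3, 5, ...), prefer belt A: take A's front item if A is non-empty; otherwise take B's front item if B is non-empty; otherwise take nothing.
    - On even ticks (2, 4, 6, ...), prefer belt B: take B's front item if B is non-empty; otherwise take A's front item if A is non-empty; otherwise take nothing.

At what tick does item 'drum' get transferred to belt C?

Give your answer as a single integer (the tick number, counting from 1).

Answer: 3

Derivation:
Tick 1: prefer A, take apple from A; A=[drum,lens,urn,spool,gear] B=[fin,disk,mesh,axle,rod,hook] C=[apple]
Tick 2: prefer B, take fin from B; A=[drum,lens,urn,spool,gear] B=[disk,mesh,axle,rod,hook] C=[apple,fin]
Tick 3: prefer A, take drum from A; A=[lens,urn,spool,gear] B=[disk,mesh,axle,rod,hook] C=[apple,fin,drum]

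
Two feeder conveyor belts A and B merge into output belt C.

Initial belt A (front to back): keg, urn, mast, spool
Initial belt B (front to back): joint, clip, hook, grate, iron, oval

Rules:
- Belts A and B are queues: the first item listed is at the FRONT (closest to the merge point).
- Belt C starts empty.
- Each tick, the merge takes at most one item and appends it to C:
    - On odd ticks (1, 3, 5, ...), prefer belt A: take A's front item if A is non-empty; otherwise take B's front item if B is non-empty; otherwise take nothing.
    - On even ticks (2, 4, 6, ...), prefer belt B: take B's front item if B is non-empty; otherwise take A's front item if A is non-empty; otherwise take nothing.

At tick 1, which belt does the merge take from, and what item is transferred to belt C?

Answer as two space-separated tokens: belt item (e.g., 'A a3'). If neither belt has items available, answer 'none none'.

Answer: A keg

Derivation:
Tick 1: prefer A, take keg from A; A=[urn,mast,spool] B=[joint,clip,hook,grate,iron,oval] C=[keg]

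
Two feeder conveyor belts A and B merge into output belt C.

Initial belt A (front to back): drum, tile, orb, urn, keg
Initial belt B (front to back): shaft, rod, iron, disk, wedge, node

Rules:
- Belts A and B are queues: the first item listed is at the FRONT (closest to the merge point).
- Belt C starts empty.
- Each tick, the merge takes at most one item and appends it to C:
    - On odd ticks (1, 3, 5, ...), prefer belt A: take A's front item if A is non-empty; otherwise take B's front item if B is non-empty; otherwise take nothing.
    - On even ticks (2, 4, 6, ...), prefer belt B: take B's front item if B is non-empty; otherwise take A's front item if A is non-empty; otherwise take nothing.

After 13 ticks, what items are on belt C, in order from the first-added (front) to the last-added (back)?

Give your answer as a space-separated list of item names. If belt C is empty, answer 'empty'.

Answer: drum shaft tile rod orb iron urn disk keg wedge node

Derivation:
Tick 1: prefer A, take drum from A; A=[tile,orb,urn,keg] B=[shaft,rod,iron,disk,wedge,node] C=[drum]
Tick 2: prefer B, take shaft from B; A=[tile,orb,urn,keg] B=[rod,iron,disk,wedge,node] C=[drum,shaft]
Tick 3: prefer A, take tile from A; A=[orb,urn,keg] B=[rod,iron,disk,wedge,node] C=[drum,shaft,tile]
Tick 4: prefer B, take rod from B; A=[orb,urn,keg] B=[iron,disk,wedge,node] C=[drum,shaft,tile,rod]
Tick 5: prefer A, take orb from A; A=[urn,keg] B=[iron,disk,wedge,node] C=[drum,shaft,tile,rod,orb]
Tick 6: prefer B, take iron from B; A=[urn,keg] B=[disk,wedge,node] C=[drum,shaft,tile,rod,orb,iron]
Tick 7: prefer A, take urn from A; A=[keg] B=[disk,wedge,node] C=[drum,shaft,tile,rod,orb,iron,urn]
Tick 8: prefer B, take disk from B; A=[keg] B=[wedge,node] C=[drum,shaft,tile,rod,orb,iron,urn,disk]
Tick 9: prefer A, take keg from A; A=[-] B=[wedge,node] C=[drum,shaft,tile,rod,orb,iron,urn,disk,keg]
Tick 10: prefer B, take wedge from B; A=[-] B=[node] C=[drum,shaft,tile,rod,orb,iron,urn,disk,keg,wedge]
Tick 11: prefer A, take node from B; A=[-] B=[-] C=[drum,shaft,tile,rod,orb,iron,urn,disk,keg,wedge,node]
Tick 12: prefer B, both empty, nothing taken; A=[-] B=[-] C=[drum,shaft,tile,rod,orb,iron,urn,disk,keg,wedge,node]
Tick 13: prefer A, both empty, nothing taken; A=[-] B=[-] C=[drum,shaft,tile,rod,orb,iron,urn,disk,keg,wedge,node]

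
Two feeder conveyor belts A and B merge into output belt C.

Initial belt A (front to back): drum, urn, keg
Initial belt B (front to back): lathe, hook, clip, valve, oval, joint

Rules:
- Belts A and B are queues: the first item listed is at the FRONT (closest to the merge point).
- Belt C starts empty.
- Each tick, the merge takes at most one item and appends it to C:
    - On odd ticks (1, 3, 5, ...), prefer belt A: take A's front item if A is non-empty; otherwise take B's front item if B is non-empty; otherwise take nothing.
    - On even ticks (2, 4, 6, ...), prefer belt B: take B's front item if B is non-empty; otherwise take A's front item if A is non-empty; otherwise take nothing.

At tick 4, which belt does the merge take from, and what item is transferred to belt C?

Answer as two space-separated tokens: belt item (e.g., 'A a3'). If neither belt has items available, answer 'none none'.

Tick 1: prefer A, take drum from A; A=[urn,keg] B=[lathe,hook,clip,valve,oval,joint] C=[drum]
Tick 2: prefer B, take lathe from B; A=[urn,keg] B=[hook,clip,valve,oval,joint] C=[drum,lathe]
Tick 3: prefer A, take urn from A; A=[keg] B=[hook,clip,valve,oval,joint] C=[drum,lathe,urn]
Tick 4: prefer B, take hook from B; A=[keg] B=[clip,valve,oval,joint] C=[drum,lathe,urn,hook]

Answer: B hook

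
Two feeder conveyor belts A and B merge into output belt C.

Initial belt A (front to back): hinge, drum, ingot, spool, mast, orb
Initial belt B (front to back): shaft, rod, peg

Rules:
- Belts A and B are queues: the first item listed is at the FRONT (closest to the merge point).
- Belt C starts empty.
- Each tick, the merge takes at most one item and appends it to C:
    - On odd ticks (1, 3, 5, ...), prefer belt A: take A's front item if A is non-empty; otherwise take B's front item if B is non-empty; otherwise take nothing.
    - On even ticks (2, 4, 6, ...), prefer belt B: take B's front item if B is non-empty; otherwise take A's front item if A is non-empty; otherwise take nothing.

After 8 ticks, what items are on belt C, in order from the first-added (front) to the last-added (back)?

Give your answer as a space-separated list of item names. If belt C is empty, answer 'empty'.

Tick 1: prefer A, take hinge from A; A=[drum,ingot,spool,mast,orb] B=[shaft,rod,peg] C=[hinge]
Tick 2: prefer B, take shaft from B; A=[drum,ingot,spool,mast,orb] B=[rod,peg] C=[hinge,shaft]
Tick 3: prefer A, take drum from A; A=[ingot,spool,mast,orb] B=[rod,peg] C=[hinge,shaft,drum]
Tick 4: prefer B, take rod from B; A=[ingot,spool,mast,orb] B=[peg] C=[hinge,shaft,drum,rod]
Tick 5: prefer A, take ingot from A; A=[spool,mast,orb] B=[peg] C=[hinge,shaft,drum,rod,ingot]
Tick 6: prefer B, take peg from B; A=[spool,mast,orb] B=[-] C=[hinge,shaft,drum,rod,ingot,peg]
Tick 7: prefer A, take spool from A; A=[mast,orb] B=[-] C=[hinge,shaft,drum,rod,ingot,peg,spool]
Tick 8: prefer B, take mast from A; A=[orb] B=[-] C=[hinge,shaft,drum,rod,ingot,peg,spool,mast]

Answer: hinge shaft drum rod ingot peg spool mast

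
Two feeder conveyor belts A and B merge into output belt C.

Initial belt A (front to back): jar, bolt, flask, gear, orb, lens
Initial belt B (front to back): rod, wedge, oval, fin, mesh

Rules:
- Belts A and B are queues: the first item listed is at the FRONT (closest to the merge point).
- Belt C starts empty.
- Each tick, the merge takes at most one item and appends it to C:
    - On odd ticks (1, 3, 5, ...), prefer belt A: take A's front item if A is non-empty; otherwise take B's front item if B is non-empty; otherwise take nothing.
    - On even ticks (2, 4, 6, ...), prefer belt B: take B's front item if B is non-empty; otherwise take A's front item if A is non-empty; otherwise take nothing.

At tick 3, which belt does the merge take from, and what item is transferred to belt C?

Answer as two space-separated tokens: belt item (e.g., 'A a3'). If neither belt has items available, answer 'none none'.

Answer: A bolt

Derivation:
Tick 1: prefer A, take jar from A; A=[bolt,flask,gear,orb,lens] B=[rod,wedge,oval,fin,mesh] C=[jar]
Tick 2: prefer B, take rod from B; A=[bolt,flask,gear,orb,lens] B=[wedge,oval,fin,mesh] C=[jar,rod]
Tick 3: prefer A, take bolt from A; A=[flask,gear,orb,lens] B=[wedge,oval,fin,mesh] C=[jar,rod,bolt]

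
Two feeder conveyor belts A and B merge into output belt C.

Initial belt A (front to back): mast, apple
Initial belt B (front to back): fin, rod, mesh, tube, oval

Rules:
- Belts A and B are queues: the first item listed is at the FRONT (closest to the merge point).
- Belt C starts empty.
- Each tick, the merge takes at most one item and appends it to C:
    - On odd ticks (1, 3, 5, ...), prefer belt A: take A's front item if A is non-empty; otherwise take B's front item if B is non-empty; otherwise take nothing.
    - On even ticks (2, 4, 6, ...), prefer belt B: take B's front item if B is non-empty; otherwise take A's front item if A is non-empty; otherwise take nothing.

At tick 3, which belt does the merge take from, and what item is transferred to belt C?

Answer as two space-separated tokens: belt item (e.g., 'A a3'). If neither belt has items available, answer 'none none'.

Tick 1: prefer A, take mast from A; A=[apple] B=[fin,rod,mesh,tube,oval] C=[mast]
Tick 2: prefer B, take fin from B; A=[apple] B=[rod,mesh,tube,oval] C=[mast,fin]
Tick 3: prefer A, take apple from A; A=[-] B=[rod,mesh,tube,oval] C=[mast,fin,apple]

Answer: A apple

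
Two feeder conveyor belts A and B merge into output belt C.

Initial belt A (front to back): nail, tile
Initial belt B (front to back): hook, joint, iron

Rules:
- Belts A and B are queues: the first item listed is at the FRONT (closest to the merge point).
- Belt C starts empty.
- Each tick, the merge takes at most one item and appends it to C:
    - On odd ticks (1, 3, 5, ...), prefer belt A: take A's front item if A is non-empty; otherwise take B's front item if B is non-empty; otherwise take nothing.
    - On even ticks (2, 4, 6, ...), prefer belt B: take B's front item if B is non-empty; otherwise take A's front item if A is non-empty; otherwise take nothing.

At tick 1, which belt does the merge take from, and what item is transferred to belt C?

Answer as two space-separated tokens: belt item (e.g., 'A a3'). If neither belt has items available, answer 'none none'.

Tick 1: prefer A, take nail from A; A=[tile] B=[hook,joint,iron] C=[nail]

Answer: A nail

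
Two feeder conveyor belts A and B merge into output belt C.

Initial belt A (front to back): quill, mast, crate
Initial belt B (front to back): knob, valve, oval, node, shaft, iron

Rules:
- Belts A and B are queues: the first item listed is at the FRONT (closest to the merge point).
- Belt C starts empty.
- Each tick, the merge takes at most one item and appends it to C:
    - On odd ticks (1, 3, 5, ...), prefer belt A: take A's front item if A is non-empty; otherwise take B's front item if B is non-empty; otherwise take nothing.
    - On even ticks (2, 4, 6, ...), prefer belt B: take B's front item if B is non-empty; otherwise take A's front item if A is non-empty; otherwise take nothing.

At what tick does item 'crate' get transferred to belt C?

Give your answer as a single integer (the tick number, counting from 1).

Answer: 5

Derivation:
Tick 1: prefer A, take quill from A; A=[mast,crate] B=[knob,valve,oval,node,shaft,iron] C=[quill]
Tick 2: prefer B, take knob from B; A=[mast,crate] B=[valve,oval,node,shaft,iron] C=[quill,knob]
Tick 3: prefer A, take mast from A; A=[crate] B=[valve,oval,node,shaft,iron] C=[quill,knob,mast]
Tick 4: prefer B, take valve from B; A=[crate] B=[oval,node,shaft,iron] C=[quill,knob,mast,valve]
Tick 5: prefer A, take crate from A; A=[-] B=[oval,node,shaft,iron] C=[quill,knob,mast,valve,crate]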